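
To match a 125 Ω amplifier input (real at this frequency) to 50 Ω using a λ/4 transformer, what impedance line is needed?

Z_qwt ≈ 79.1 Ω

Z_qwt = √(Z_0·R_L) = √(50 × 125) = √6250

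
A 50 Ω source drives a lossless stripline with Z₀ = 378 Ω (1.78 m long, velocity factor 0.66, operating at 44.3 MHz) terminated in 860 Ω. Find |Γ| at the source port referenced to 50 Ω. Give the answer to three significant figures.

|Γ| ≈ 0.85

λ = v/f = 0.66·c / 44.3 MHz = 4.47 m
βl = 2π·l/λ = 2π × 0.398 = 143°
tan(βl) = -0.743
Z_in = Z_0·(Z_L + jZ_0·tanβl)/(Z_0 + jZ_L·tanβl) = 346 + j304 Ω
Γ_s = (Z_in − Z_s)/(Z_in + Z_s) = (296 + j304)/(396 + j304), |Γ_s| = 0.85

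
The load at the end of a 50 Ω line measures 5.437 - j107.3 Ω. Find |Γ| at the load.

|Γ| ≈ 0.962

Γ = (Z_L − Z_0)/(Z_L + Z_0) = (-44.56 − j107.3)/(55.44 − j107.3)
|Γ| = 116/121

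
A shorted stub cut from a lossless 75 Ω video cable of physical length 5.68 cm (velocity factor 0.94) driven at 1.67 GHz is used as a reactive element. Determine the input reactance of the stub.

X_in ≈ -124 Ω (capacitive)

λ = v/f = 0.94·c / 1.67 GHz = 0.169 m
βl = 2π·l/λ = 2π × 0.336 = 121°
tan(βl) = -1.66
For a shorted stub, Z_in = jZ_0·tan(βl)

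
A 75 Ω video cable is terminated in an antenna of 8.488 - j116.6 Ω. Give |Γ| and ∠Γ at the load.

Γ = (Z_L − Z_0)/(Z_L + Z_0) = (-66.51 − j116.6)/(83.49 − j116.6)
|Γ| = 134/143 = 0.936

Γ ≈ 0.936 ∠ -65.3°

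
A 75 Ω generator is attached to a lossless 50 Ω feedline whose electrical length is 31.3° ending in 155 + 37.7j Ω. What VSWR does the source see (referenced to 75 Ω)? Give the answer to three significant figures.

VSWR ≈ 2.8

tan(βl) = 0.608
Z_in = Z_0·(Z_L + jZ_0·tanβl)/(Z_0 + jZ_L·tanβl) = 55.2 − j66.4 Ω
Γ_s = (Z_in − Z_s)/(Z_in + Z_s) = (-19.8 − j66.4)/(130 − j66.4), |Γ_s| = 0.474
VSWR = (1 + |Γ_s|)/(1 − |Γ_s|)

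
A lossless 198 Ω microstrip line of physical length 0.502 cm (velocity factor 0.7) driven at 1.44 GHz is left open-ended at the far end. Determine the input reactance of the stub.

λ = v/f = 0.7·c / 1.44 GHz = 0.146 m
βl = 2π·l/λ = 2π × 0.0344 = 12.4°
tan(βl) = 0.22
For an open-ended stub, Z_in = −jZ_0·cot(βl) = −jZ_0/tan(βl)

X_in ≈ -901 Ω (capacitive)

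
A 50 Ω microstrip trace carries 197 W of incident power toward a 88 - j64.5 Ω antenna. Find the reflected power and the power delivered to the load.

P_reflected ≈ 47.6 W; P_delivered ≈ 149 W

|Γ| = |(38 − j64.5)/(138 − j64.5)| = 0.491
|Γ|² = 0.242
P_refl = |Γ|²·P_inc = 47.6 W, P_del = (1 − |Γ|²)·P_inc = 149 W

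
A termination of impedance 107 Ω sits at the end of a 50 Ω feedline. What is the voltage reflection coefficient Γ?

Γ = 0.363

Γ = (Z_L − Z_0)/(Z_L + Z_0) = (107 − 50)/(107 + 50) = 57/157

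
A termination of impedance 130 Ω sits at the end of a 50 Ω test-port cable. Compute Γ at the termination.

Γ = (Z_L − Z_0)/(Z_L + Z_0) = (130 − 50)/(130 + 50) = 80/180

Γ = 0.444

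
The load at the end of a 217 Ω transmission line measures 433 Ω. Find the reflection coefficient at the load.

Γ = 0.332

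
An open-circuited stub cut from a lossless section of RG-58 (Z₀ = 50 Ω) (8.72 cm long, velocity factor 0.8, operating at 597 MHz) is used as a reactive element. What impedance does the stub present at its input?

λ = v/f = 0.8·c / 597 MHz = 0.402 m
βl = 2π·l/λ = 2π × 0.217 = 78.1°
tan(βl) = 4.74
For an open-circuited stub, Z_in = −jZ_0·cot(βl) = −jZ_0/tan(βl)

Z_in ≈ −j10.5 Ω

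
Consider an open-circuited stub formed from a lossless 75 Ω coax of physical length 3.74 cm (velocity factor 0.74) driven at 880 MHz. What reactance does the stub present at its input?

X_in ≈ -55.8 Ω (capacitive)

λ = v/f = 0.74·c / 880 MHz = 0.252 m
βl = 2π·l/λ = 2π × 0.148 = 53.4°
tan(βl) = 1.35
For an open-circuited stub, Z_in = −jZ_0·cot(βl) = −jZ_0/tan(βl)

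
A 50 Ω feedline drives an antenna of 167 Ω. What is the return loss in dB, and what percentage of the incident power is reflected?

RL ≈ 5.37 dB; 29.1% of incident power reflected

Γ = (167 − 50)/(167 + 50) = 0.539
RL = −20·log₁₀(0.539) = 5.37 dB
P_refl/P_inc = |Γ|² = 0.291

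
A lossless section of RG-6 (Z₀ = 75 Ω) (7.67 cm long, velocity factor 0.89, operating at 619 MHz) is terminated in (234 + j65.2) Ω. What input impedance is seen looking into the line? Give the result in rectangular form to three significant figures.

Z_in ≈ 29.3 − j40.1 Ω

λ = v/f = 0.89·c / 619 MHz = 0.431 m
βl = 2π·l/λ = 2π × 0.178 = 64°
tan(βl) = tan(64°) = 2.05
Z_in = Z_0·(Z_L + jZ_0·tanβl)/(Z_0 + jZ_L·tanβl)
     = 75·(234 + j219)/(-58.8 + j480)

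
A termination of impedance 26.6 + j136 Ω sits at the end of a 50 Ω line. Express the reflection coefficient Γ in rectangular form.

Γ ≈ 0.686 + j0.558

Γ = (Z_L − Z_0)/(Z_L + Z_0) = (-23.4 + j136)/(76.6 + j136)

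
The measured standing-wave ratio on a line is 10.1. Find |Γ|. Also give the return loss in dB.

|Γ| ≈ 0.82; return loss ≈ 1.73 dB

|Γ| = (S − 1)/(S + 1) = (10.1 − 1)/(10.1 + 1) = 9.1/11.1
RL = −20·log₁₀|Γ| = −20·log₁₀(0.82)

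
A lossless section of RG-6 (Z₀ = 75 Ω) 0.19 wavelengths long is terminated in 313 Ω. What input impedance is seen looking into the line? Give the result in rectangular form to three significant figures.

βl = 2π × 0.19 = 68.4°
tan(βl) = tan(68.4°) = 2.53
Z_in = Z_0·(Z_L + jZ_0·tanβl)/(Z_0 + jZ_L·tanβl)
     = 75·(313 + j189)/(75 + j791)

Z_in ≈ 20.6 − j27.7 Ω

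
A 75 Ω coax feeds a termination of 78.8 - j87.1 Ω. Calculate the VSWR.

Γ = (Z_L − Z_0)/(Z_L + Z_0) = (3.8 − j87.1)/(153.8 − j87.1)
|Γ| = 87.2/177 = 0.493
VSWR = (1 + |Γ|)/(1 − |Γ|) = 1.49/0.507

VSWR ≈ 2.95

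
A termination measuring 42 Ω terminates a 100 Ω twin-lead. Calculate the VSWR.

VSWR ≈ 2.38

Γ = (42 − 100)/(42 + 100) = -0.408
VSWR = (1 + 0.408)/(1 − 0.408)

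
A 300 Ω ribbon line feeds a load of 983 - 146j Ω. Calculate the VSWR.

Γ = (Z_L − Z_0)/(Z_L + Z_0) = (683 − j146)/(1283 − j146)
|Γ| = 698/1290 = 0.541
VSWR = (1 + |Γ|)/(1 − |Γ|) = 1.54/0.459

VSWR ≈ 3.36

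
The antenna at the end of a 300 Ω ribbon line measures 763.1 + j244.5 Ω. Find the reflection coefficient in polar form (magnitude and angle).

Γ ≈ 0.48 ∠ 14.9°

Γ = (Z_L − Z_0)/(Z_L + Z_0) = (463.1 + j244.5)/(1063 + j244.5)
|Γ| = 524/1090 = 0.48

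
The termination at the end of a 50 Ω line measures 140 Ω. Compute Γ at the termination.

Γ = 0.474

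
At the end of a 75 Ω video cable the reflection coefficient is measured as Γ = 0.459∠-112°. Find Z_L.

Z_L = Z_0·(1 + Γ)/(1 − Γ) = 75·(0.828 − j0.426)/(1.17 + j0.426)

Z_L ≈ 38.1 − j41.1 Ω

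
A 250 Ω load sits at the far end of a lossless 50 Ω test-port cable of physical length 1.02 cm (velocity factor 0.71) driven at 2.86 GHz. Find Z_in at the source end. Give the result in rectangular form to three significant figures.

Z_in ≈ 16.9 − j40.1 Ω

λ = v/f = 0.71·c / 2.86 GHz = 0.0745 m
βl = 2π·l/λ = 2π × 0.137 = 49.3°
tan(βl) = tan(49.3°) = 1.16
Z_in = Z_0·(Z_L + jZ_0·tanβl)/(Z_0 + jZ_L·tanβl)
     = 50·(250 + j58.1)/(50 + j291)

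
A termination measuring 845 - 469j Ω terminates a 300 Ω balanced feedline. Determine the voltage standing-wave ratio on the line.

VSWR ≈ 3.77

Γ = (Z_L − Z_0)/(Z_L + Z_0) = (545 − j469)/(1145 − j469)
|Γ| = 719/1240 = 0.581
VSWR = (1 + |Γ|)/(1 − |Γ|) = 1.58/0.419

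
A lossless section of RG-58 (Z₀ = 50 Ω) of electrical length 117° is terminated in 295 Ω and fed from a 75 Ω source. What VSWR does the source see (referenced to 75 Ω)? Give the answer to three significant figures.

tan(βl) = -1.96
Z_in = Z_0·(Z_L + jZ_0·tanβl)/(Z_0 + jZ_L·tanβl) = 10.6 + j24.6 Ω
Γ_s = (Z_in − Z_s)/(Z_in + Z_s) = (-64.4 + j24.6)/(85.6 + j24.6), |Γ_s| = 0.774
VSWR = (1 + |Γ_s|)/(1 − |Γ_s|)

VSWR ≈ 7.85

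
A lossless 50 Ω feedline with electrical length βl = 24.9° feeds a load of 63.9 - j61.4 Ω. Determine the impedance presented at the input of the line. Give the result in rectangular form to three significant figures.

Z_in ≈ 27.6 − j34.7 Ω

tan(βl) = tan(24.9°) = 0.464
Z_in = Z_0·(Z_L + jZ_0·tanβl)/(Z_0 + jZ_L·tanβl)
     = 50·(63.9 − j38.2)/(78.5 + j29.7)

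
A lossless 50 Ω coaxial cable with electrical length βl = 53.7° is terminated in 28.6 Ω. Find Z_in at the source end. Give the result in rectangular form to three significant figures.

Z_in ≈ 50.8 + j28.5 Ω

tan(βl) = tan(53.7°) = 1.36
Z_in = Z_0·(Z_L + jZ_0·tanβl)/(Z_0 + jZ_L·tanβl)
     = 50·(28.6 + j68.1)/(50 + j38.9)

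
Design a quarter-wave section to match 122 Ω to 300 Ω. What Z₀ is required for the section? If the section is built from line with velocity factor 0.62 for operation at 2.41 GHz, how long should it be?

Z_qwt = √(Z_0·R_L) = √(300 × 122) = √36600
λ = 0.62·c/f = 0.0772 m, so l = λ/4 = 0.0193 m

Z_qwt ≈ 191 Ω; length ≈ 1.93 cm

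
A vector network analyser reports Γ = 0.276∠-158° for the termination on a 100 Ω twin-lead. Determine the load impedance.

Z_L ≈ 58.2 − j13 Ω

Z_L = Z_0·(1 + Γ)/(1 − Γ) = 100·(0.744 − j0.103)/(1.26 + j0.103)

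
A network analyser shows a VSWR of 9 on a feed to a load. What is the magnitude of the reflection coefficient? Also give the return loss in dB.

|Γ| ≈ 0.8; return loss ≈ 1.94 dB

|Γ| = (S − 1)/(S + 1) = (9 − 1)/(9 + 1) = 8/10
RL = −20·log₁₀|Γ| = −20·log₁₀(0.8)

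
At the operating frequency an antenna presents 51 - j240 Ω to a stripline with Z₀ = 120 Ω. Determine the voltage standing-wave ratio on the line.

Γ = (Z_L − Z_0)/(Z_L + Z_0) = (-69 − j240)/(171 − j240)
|Γ| = 250/295 = 0.847
VSWR = (1 + |Γ|)/(1 − |Γ|) = 1.85/0.153

VSWR ≈ 12.1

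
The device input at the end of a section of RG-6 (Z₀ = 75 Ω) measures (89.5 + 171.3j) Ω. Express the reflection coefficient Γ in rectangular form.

Γ ≈ 0.563 + j0.456

Γ = (Z_L − Z_0)/(Z_L + Z_0) = (14.5 + j171.3)/(164.5 + j171.3)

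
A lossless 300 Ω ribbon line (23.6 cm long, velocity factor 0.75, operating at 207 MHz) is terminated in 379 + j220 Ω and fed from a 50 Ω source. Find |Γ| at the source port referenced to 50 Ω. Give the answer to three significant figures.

|Γ| ≈ 0.732

λ = v/f = 0.75·c / 207 MHz = 1.09 m
βl = 2π·l/λ = 2π × 0.217 = 78.2°
tan(βl) = 4.77
Z_in = Z_0·(Z_L + jZ_0·tanβl)/(Z_0 + jZ_L·tanβl) = 212 − j151 Ω
Γ_s = (Z_in − Z_s)/(Z_in + Z_s) = (162 − j151)/(262 − j151), |Γ_s| = 0.732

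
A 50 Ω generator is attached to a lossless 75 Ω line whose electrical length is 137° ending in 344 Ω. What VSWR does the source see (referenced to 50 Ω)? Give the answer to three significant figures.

tan(βl) = -0.933
Z_in = Z_0·(Z_L + jZ_0·tanβl)/(Z_0 + jZ_L·tanβl) = 33.3 + j72.6 Ω
Γ_s = (Z_in − Z_s)/(Z_in + Z_s) = (-16.7 + j72.6)/(83.3 + j72.6), |Γ_s| = 0.674
VSWR = (1 + |Γ_s|)/(1 − |Γ_s|)

VSWR ≈ 5.14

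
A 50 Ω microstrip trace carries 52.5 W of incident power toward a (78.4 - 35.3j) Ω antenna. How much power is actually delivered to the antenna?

|Γ| = |(28.4 − j35.3)/(128.4 − j35.3)| = 0.34
|Γ|² = 0.116
P_refl = |Γ|²·P_inc = 6.08 W, P_del = (1 − |Γ|²)·P_inc = 46.4 W

P_delivered ≈ 46.4 W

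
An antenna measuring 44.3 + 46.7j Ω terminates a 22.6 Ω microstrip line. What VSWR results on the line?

VSWR ≈ 4.42

Γ = (Z_L − Z_0)/(Z_L + Z_0) = (21.7 + j46.7)/(66.9 + j46.7)
|Γ| = 51.5/81.6 = 0.631
VSWR = (1 + |Γ|)/(1 − |Γ|) = 1.63/0.369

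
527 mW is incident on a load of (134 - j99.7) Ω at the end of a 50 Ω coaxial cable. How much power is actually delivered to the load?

|Γ| = |(84 − j99.7)/(184 − j99.7)| = 0.623
|Γ|² = 0.388
P_refl = |Γ|²·P_inc = 205 mW, P_del = (1 − |Γ|²)·P_inc = 322 mW

P_delivered ≈ 322 mW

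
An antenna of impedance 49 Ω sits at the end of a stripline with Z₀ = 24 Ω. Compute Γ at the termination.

Γ = 0.342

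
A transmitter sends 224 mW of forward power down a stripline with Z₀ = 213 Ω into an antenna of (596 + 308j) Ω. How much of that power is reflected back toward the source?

P_reflected ≈ 72.2 mW

|Γ| = |(383 + j308)/(809 + j308)| = 0.568
|Γ|² = 0.322
P_refl = |Γ|²·P_inc = 72.2 mW, P_del = (1 − |Γ|²)·P_inc = 152 mW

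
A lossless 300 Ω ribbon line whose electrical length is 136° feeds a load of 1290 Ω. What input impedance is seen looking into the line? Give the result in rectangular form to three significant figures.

tan(βl) = tan(136°) = -0.966
Z_in = Z_0·(Z_L + jZ_0·tanβl)/(Z_0 + jZ_L·tanβl)
     = 300·(1290 − j290)/(300 − j1250)

Z_in ≈ 137 + j278 Ω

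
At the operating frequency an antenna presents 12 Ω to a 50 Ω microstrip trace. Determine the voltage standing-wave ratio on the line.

VSWR ≈ 4.17

Γ = (12 − 50)/(12 + 50) = -0.613
VSWR = (1 + 0.613)/(1 − 0.613)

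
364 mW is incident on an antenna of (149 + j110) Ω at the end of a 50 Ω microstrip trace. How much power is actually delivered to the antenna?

P_delivered ≈ 210 mW

|Γ| = |(99 + j110)/(199 + j110)| = 0.651
|Γ|² = 0.424
P_refl = |Γ|²·P_inc = 154 mW, P_del = (1 − |Γ|²)·P_inc = 210 mW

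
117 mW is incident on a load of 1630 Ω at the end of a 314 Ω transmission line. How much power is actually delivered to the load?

P_delivered ≈ 63.4 mW

Γ = (1630 − 314)/(1630 + 314) = 0.677
|Γ|² = 0.458
P_refl = |Γ|²·P_inc = 53.6 mW, P_del = (1 − |Γ|²)·P_inc = 63.4 mW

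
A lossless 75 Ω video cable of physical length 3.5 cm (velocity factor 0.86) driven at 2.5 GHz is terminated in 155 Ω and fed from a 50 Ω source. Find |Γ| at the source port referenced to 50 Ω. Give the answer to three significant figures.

λ = v/f = 0.86·c / 2.5 GHz = 0.103 m
βl = 2π·l/λ = 2π × 0.339 = 122°
tan(βl) = -1.59
Z_in = Z_0·(Z_L + jZ_0·tanβl)/(Z_0 + jZ_L·tanβl) = 46.3 + j33 Ω
Γ_s = (Z_in − Z_s)/(Z_in + Z_s) = (-3.7 + j33)/(96.3 + j33), |Γ_s| = 0.326

|Γ| ≈ 0.326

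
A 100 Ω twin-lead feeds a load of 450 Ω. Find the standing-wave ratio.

For a purely resistive load, VSWR = R_L/Z_0 or Z_0/R_L (whichever > 1) = 450/100

VSWR ≈ 4.5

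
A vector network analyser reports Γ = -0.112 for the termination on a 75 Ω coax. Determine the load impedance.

Z_L ≈ 59.9 Ω

Z_L = Z_0·(1 + Γ)/(1 − Γ) = 75·(0.888)/(1.11)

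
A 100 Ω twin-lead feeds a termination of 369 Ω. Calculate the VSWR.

Γ = (369 − 100)/(369 + 100) = 0.574
VSWR = (1 + 0.574)/(1 − 0.574)

VSWR ≈ 3.69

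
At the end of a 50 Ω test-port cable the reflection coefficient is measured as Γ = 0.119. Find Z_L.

Z_L = Z_0·(1 + Γ)/(1 − Γ) = 50·(1.12)/(0.881)

Z_L ≈ 63.5 Ω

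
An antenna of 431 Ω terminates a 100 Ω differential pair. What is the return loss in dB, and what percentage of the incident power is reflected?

Γ = (431 − 100)/(431 + 100) = 0.623
RL = −20·log₁₀(0.623) = 4.11 dB
P_refl/P_inc = |Γ|² = 0.389

RL ≈ 4.11 dB; 38.9% of incident power reflected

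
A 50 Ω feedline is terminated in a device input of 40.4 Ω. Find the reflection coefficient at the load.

Γ = (Z_L − Z_0)/(Z_L + Z_0) = (40.4 − 50)/(40.4 + 50) = -9.6/90.4

Γ = -0.106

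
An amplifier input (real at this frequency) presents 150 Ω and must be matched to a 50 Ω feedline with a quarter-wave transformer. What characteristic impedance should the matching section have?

Z_qwt ≈ 86.6 Ω

Z_qwt = √(Z_0·R_L) = √(50 × 150) = √7500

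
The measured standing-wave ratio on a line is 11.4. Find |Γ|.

|Γ| = (S − 1)/(S + 1) = (11.4 − 1)/(11.4 + 1) = 10.4/12.4

|Γ| ≈ 0.839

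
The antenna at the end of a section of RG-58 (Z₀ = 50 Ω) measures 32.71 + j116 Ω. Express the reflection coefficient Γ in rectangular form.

Γ = (Z_L − Z_0)/(Z_L + Z_0) = (-17.29 + j116)/(82.71 + j116)

Γ ≈ 0.593 + j0.572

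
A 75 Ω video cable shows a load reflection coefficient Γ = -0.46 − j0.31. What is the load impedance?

Z_L = Z_0·(1 + Γ)/(1 − Γ) = 75·(0.54 − j0.31)/(1.46 + j0.31)

Z_L ≈ 23.3 − j20.9 Ω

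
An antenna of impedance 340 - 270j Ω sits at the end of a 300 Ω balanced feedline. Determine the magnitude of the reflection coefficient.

Γ = (Z_L − Z_0)/(Z_L + Z_0) = (40 − j270)/(640 − j270)
|Γ| = 273/695

|Γ| ≈ 0.393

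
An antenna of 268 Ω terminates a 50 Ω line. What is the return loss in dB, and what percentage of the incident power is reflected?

RL ≈ 3.28 dB; 47% of incident power reflected

Γ = (268 − 50)/(268 + 50) = 0.686
RL = −20·log₁₀(0.686) = 3.28 dB
P_refl/P_inc = |Γ|² = 0.47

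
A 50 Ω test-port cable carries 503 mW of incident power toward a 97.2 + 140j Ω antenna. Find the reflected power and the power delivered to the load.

|Γ| = |(47.2 + j140)/(147.2 + j140)| = 0.727
|Γ|² = 0.529
P_refl = |Γ|²·P_inc = 266 mW, P_del = (1 − |Γ|²)·P_inc = 237 mW

P_reflected ≈ 266 mW; P_delivered ≈ 237 mW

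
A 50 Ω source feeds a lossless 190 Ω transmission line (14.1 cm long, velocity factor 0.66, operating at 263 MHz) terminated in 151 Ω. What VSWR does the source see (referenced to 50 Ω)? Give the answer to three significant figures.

VSWR ≈ 4.53

λ = v/f = 0.66·c / 263 MHz = 0.753 m
βl = 2π·l/λ = 2π × 0.187 = 67.4°
tan(βl) = 2.41
Z_in = Z_0·(Z_L + jZ_0·tanβl)/(Z_0 + jZ_L·tanβl) = 220 + j36.2 Ω
Γ_s = (Z_in − Z_s)/(Z_in + Z_s) = (170 + j36.2)/(270 + j36.2), |Γ_s| = 0.638
VSWR = (1 + |Γ_s|)/(1 − |Γ_s|)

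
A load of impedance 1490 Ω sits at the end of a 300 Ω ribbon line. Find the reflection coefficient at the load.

Γ = 0.665

Γ = (Z_L − Z_0)/(Z_L + Z_0) = (1490 − 300)/(1490 + 300) = 1190/1790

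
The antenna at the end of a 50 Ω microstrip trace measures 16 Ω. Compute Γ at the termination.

Γ = -0.515

Γ = (Z_L − Z_0)/(Z_L + Z_0) = (16 − 50)/(16 + 50) = -34/66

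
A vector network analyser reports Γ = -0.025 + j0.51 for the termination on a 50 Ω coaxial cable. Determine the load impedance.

Z_L = Z_0·(1 + Γ)/(1 − Γ) = 50·(0.975 + j0.51)/(1.02 − j0.51)

Z_L ≈ 28.2 + j38.9 Ω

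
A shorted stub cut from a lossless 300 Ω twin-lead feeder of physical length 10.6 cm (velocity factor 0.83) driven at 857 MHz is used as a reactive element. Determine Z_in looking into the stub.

Z_in ≈ −j341 Ω

λ = v/f = 0.83·c / 857 MHz = 0.291 m
βl = 2π·l/λ = 2π × 0.365 = 131°
tan(βl) = -1.14
For a shorted stub, Z_in = jZ_0·tan(βl)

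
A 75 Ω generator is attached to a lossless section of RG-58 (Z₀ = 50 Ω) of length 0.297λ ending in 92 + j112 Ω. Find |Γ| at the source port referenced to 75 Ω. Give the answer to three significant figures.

βl = 2π × 0.297 = 107°
tan(βl) = -3.29
Z_in = Z_0·(Z_L + jZ_0·tanβl)/(Z_0 + jZ_L·tanβl) = 10.2 + j1.11 Ω
Γ_s = (Z_in − Z_s)/(Z_in + Z_s) = (-64.8 + j1.11)/(85.2 + j1.11), |Γ_s| = 0.761

|Γ| ≈ 0.761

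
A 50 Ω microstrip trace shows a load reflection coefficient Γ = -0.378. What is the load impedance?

Z_L ≈ 22.6 Ω

Z_L = Z_0·(1 + Γ)/(1 − Γ) = 50·(0.622)/(1.38)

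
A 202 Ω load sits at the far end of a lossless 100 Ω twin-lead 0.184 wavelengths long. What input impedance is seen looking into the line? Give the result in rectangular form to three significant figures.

βl = 2π × 0.184 = 66.2°
tan(βl) = tan(66.2°) = 2.27
Z_in = Z_0·(Z_L + jZ_0·tanβl)/(Z_0 + jZ_L·tanβl)
     = 100·(202 + j227)/(100 + j459)

Z_in ≈ 56.4 − j31.7 Ω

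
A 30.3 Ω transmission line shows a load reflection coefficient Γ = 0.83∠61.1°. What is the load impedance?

Z_L ≈ 10.6 + j49.7 Ω

Z_L = Z_0·(1 + Γ)/(1 − Γ) = 30.3·(1.4 + j0.727)/(0.599 − j0.727)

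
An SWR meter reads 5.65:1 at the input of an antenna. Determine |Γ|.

|Γ| ≈ 0.699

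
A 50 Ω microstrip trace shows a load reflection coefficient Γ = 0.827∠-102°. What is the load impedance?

Z_L = Z_0·(1 + Γ)/(1 − Γ) = 50·(0.828 − j0.809)/(1.17 + j0.809)

Z_L ≈ 7.79 − j39.9 Ω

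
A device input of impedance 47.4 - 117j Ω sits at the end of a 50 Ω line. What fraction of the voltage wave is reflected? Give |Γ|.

Γ = (Z_L − Z_0)/(Z_L + Z_0) = (-2.6 − j117)/(97.4 − j117)
|Γ| = 117/152

|Γ| ≈ 0.769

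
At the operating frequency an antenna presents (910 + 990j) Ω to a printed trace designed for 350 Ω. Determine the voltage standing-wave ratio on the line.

Γ = (Z_L − Z_0)/(Z_L + Z_0) = (560 + j990)/(1260 + j990)
|Γ| = 1140/1600 = 0.71
VSWR = (1 + |Γ|)/(1 − |Γ|) = 1.71/0.29

VSWR ≈ 5.89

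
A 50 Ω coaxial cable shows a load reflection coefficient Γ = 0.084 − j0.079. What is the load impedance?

Z_L = Z_0·(1 + Γ)/(1 − Γ) = 50·(1.08 − j0.079)/(0.916 + j0.079)

Z_L ≈ 58.4 − j9.35 Ω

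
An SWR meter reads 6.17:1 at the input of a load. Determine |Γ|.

|Γ| = (S − 1)/(S + 1) = (6.17 − 1)/(6.17 + 1) = 5.17/7.17

|Γ| ≈ 0.721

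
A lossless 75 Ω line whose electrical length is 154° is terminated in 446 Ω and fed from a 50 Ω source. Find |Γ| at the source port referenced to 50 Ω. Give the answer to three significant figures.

tan(βl) = -0.488
Z_in = Z_0·(Z_L + jZ_0·tanβl)/(Z_0 + jZ_L·tanβl) = 58.7 + j134 Ω
Γ_s = (Z_in − Z_s)/(Z_in + Z_s) = (8.66 + j134)/(109 + j134), |Γ_s| = 0.777

|Γ| ≈ 0.777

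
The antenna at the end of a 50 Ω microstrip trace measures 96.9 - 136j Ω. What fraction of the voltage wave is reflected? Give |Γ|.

Γ = (Z_L − Z_0)/(Z_L + Z_0) = (46.9 − j136)/(146.9 − j136)
|Γ| = 144/200

|Γ| ≈ 0.719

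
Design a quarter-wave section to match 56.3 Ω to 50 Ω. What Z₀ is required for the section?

Z_qwt = √(Z_0·R_L) = √(50 × 56.3) = √2815

Z_qwt ≈ 53.1 Ω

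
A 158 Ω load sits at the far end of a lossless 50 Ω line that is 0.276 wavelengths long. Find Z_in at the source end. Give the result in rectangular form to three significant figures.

Z_in ≈ 16.2 + j7.4 Ω

βl = 2π × 0.276 = 99.4°
tan(βl) = tan(99.4°) = -6.07
Z_in = Z_0·(Z_L + jZ_0·tanβl)/(Z_0 + jZ_L·tanβl)
     = 50·(158 − j303)/(50 − j959)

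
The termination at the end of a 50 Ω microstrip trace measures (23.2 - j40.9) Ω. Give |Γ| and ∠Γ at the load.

Γ ≈ 0.583 ∠ -94°

Γ = (Z_L − Z_0)/(Z_L + Z_0) = (-26.8 − j40.9)/(73.2 − j40.9)
|Γ| = 48.9/83.9 = 0.583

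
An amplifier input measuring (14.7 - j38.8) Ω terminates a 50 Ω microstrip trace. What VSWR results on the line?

Γ = (Z_L − Z_0)/(Z_L + Z_0) = (-35.3 − j38.8)/(64.7 − j38.8)
|Γ| = 52.5/75.4 = 0.695
VSWR = (1 + |Γ|)/(1 − |Γ|) = 1.7/0.305

VSWR ≈ 5.56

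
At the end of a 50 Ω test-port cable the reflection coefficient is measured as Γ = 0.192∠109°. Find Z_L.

Z_L = Z_0·(1 + Γ)/(1 − Γ) = 50·(0.937 + j0.182)/(1.06 − j0.182)

Z_L ≈ 41.4 + j15.6 Ω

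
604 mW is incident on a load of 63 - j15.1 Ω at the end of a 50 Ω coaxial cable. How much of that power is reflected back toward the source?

P_reflected ≈ 18.4 mW

|Γ| = |(13 − j15.1)/(113 − j15.1)| = 0.175
|Γ|² = 0.0305
P_refl = |Γ|²·P_inc = 18.4 mW, P_del = (1 − |Γ|²)·P_inc = 586 mW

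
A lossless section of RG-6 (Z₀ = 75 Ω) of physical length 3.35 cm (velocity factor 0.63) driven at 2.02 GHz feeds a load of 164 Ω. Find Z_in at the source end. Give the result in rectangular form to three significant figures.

Z_in ≈ 49.8 + j42.1 Ω

λ = v/f = 0.63·c / 2.02 GHz = 0.0936 m
βl = 2π·l/λ = 2π × 0.358 = 129°
tan(βl) = tan(129°) = -1.24
Z_in = Z_0·(Z_L + jZ_0·tanβl)/(Z_0 + jZ_L·tanβl)
     = 75·(164 − j93)/(75 − j203)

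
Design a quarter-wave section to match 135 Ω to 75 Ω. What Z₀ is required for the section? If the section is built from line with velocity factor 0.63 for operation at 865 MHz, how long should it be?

Z_qwt ≈ 101 Ω; length ≈ 5.46 cm

Z_qwt = √(Z_0·R_L) = √(75 × 135) = √10120
λ = 0.63·c/f = 0.218 m, so l = λ/4 = 0.0546 m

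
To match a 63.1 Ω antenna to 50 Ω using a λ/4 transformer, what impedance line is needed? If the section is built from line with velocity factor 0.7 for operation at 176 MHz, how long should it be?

Z_qwt ≈ 56.2 Ω; length ≈ 29.8 cm

Z_qwt = √(Z_0·R_L) = √(50 × 63.1) = √3155
λ = 0.7·c/f = 1.19 m, so l = λ/4 = 0.298 m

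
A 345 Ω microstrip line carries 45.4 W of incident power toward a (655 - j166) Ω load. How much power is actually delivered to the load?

|Γ| = |(310 − j166)/(1000 − j166)| = 0.347
|Γ|² = 0.12
P_refl = |Γ|²·P_inc = 5.46 W, P_del = (1 − |Γ|²)·P_inc = 39.9 W

P_delivered ≈ 39.9 W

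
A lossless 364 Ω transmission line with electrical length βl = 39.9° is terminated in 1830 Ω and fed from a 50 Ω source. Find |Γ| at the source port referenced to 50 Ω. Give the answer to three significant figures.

|Γ| ≈ 0.915

tan(βl) = 0.836
Z_in = Z_0·(Z_L + jZ_0·tanβl)/(Z_0 + jZ_L·tanβl) = 167 − j396 Ω
Γ_s = (Z_in − Z_s)/(Z_in + Z_s) = (117 − j396)/(217 − j396), |Γ_s| = 0.915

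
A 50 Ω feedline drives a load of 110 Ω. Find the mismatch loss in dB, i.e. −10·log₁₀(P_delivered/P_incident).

Γ = (110 − 50)/(110 + 50) = 0.375
|Γ|² = 0.141, so P_del/P_inc = 1 − |Γ|² = 0.859
ML = −10·log₁₀(1 − |Γ|²)

mismatch loss ≈ 0.658 dB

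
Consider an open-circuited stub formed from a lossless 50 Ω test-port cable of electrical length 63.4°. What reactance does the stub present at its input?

X_in ≈ -25 Ω (capacitive)

tan(βl) = 2
For an open-circuited stub, Z_in = −jZ_0·cot(βl) = −jZ_0/tan(βl)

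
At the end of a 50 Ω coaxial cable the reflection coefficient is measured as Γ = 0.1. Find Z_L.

Z_L ≈ 61.1 Ω

Z_L = Z_0·(1 + Γ)/(1 − Γ) = 50·(1.1)/(0.9)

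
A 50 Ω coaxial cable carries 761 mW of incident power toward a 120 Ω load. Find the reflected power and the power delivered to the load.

P_reflected ≈ 129 mW; P_delivered ≈ 632 mW

Γ = (120 − 50)/(120 + 50) = 0.412
|Γ|² = 0.17
P_refl = |Γ|²·P_inc = 129 mW, P_del = (1 − |Γ|²)·P_inc = 632 mW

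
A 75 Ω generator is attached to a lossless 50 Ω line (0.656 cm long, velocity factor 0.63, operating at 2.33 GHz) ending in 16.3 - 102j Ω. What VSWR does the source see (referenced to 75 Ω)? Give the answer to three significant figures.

VSWR ≈ 19.7

λ = v/f = 0.63·c / 2.33 GHz = 0.0811 m
βl = 2π·l/λ = 2π × 0.0809 = 29.1°
tan(βl) = 0.557
Z_in = Z_0·(Z_L + jZ_0·tanβl)/(Z_0 + jZ_L·tanβl) = 4.65 − j35.1 Ω
Γ_s = (Z_in − Z_s)/(Z_in + Z_s) = (-70.4 − j35.1)/(79.6 − j35.1), |Γ_s| = 0.903
VSWR = (1 + |Γ_s|)/(1 − |Γ_s|)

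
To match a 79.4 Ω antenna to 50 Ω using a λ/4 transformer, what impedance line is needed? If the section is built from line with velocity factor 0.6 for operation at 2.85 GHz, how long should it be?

Z_qwt ≈ 63 Ω; length ≈ 1.58 cm

Z_qwt = √(Z_0·R_L) = √(50 × 79.4) = √3970
λ = 0.6·c/f = 0.0632 m, so l = λ/4 = 0.0158 m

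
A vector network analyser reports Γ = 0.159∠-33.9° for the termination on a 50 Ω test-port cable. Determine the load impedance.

Z_L ≈ 64 − j11.6 Ω

Z_L = Z_0·(1 + Γ)/(1 − Γ) = 50·(1.13 − j0.0887)/(0.868 + j0.0887)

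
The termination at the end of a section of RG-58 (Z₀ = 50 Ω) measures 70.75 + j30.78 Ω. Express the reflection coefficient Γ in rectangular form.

Γ ≈ 0.222 + j0.198

Γ = (Z_L − Z_0)/(Z_L + Z_0) = (20.75 + j30.78)/(120.8 + j30.78)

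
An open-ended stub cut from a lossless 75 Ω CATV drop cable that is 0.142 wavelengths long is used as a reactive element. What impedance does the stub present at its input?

Z_in ≈ −j60.5 Ω

βl = 2π × 0.142 = 51.1°
tan(βl) = 1.24
For an open-ended stub, Z_in = −jZ_0·cot(βl) = −jZ_0/tan(βl)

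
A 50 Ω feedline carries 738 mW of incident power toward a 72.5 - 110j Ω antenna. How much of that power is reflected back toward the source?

P_reflected ≈ 343 mW

|Γ| = |(22.5 − j110)/(122.5 − j110)| = 0.682
|Γ|² = 0.465
P_refl = |Γ|²·P_inc = 343 mW, P_del = (1 − |Γ|²)·P_inc = 395 mW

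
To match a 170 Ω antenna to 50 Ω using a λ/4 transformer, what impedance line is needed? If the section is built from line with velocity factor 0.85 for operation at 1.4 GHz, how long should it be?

Z_qwt ≈ 92.2 Ω; length ≈ 4.55 cm

Z_qwt = √(Z_0·R_L) = √(50 × 170) = √8500
λ = 0.85·c/f = 0.182 m, so l = λ/4 = 0.0455 m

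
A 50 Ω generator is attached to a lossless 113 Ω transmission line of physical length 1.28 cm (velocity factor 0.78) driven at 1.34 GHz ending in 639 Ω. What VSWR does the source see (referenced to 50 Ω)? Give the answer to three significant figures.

λ = v/f = 0.78·c / 1.34 GHz = 0.175 m
βl = 2π·l/λ = 2π × 0.0733 = 26.4°
tan(βl) = 0.496
Z_in = Z_0·(Z_L + jZ_0·tanβl)/(Z_0 + jZ_L·tanβl) = 89.8 − j196 Ω
Γ_s = (Z_in − Z_s)/(Z_in + Z_s) = (39.8 − j196)/(140 − j196), |Γ_s| = 0.83
VSWR = (1 + |Γ_s|)/(1 − |Γ_s|)

VSWR ≈ 10.8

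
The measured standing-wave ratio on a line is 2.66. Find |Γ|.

|Γ| = (S − 1)/(S + 1) = (2.66 − 1)/(2.66 + 1) = 1.66/3.66

|Γ| ≈ 0.454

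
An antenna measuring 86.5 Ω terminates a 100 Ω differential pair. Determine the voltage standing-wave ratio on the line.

VSWR ≈ 1.16

For a purely resistive load, VSWR = R_L/Z_0 or Z_0/R_L (whichever > 1) = 100/86.5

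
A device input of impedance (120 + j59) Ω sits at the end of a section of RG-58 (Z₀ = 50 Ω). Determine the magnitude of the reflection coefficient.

|Γ| ≈ 0.509

Γ = (Z_L − Z_0)/(Z_L + Z_0) = (70 + j59)/(170 + j59)
|Γ| = 91.5/180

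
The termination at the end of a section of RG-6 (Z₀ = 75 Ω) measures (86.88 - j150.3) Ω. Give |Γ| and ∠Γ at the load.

Γ ≈ 0.683 ∠ -42.6°

Γ = (Z_L − Z_0)/(Z_L + Z_0) = (11.88 − j150.3)/(161.9 − j150.3)
|Γ| = 151/221 = 0.683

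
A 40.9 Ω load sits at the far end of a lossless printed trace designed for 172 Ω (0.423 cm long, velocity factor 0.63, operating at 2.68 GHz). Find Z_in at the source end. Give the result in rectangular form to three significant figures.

Z_in ≈ 46.9 + j63.7 Ω

λ = v/f = 0.63·c / 2.68 GHz = 0.0705 m
βl = 2π·l/λ = 2π × 0.06 = 21.6°
tan(βl) = tan(21.6°) = 0.396
Z_in = Z_0·(Z_L + jZ_0·tanβl)/(Z_0 + jZ_L·tanβl)
     = 172·(40.9 + j68.1)/(172 + j16.2)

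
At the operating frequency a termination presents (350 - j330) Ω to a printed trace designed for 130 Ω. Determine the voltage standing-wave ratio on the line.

Γ = (Z_L − Z_0)/(Z_L + Z_0) = (220 − j330)/(480 − j330)
|Γ| = 397/582 = 0.681
VSWR = (1 + |Γ|)/(1 − |Γ|) = 1.68/0.319

VSWR ≈ 5.27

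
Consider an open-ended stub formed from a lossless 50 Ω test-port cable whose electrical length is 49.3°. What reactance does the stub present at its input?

X_in ≈ -43 Ω (capacitive)

tan(βl) = 1.16
For an open-ended stub, Z_in = −jZ_0·cot(βl) = −jZ_0/tan(βl)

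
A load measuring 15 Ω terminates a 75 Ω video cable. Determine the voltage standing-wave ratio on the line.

VSWR ≈ 5

Γ = (15 − 75)/(15 + 75) = -0.667
VSWR = (1 + 0.667)/(1 − 0.667)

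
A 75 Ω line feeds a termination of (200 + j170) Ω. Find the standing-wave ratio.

VSWR ≈ 4.76

Γ = (Z_L − Z_0)/(Z_L + Z_0) = (125 + j170)/(275 + j170)
|Γ| = 211/323 = 0.653
VSWR = (1 + |Γ|)/(1 − |Γ|) = 1.65/0.347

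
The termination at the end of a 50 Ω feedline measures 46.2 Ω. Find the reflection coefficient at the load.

Γ = (Z_L − Z_0)/(Z_L + Z_0) = (46.2 − 50)/(46.2 + 50) = -3.8/96.2

Γ = -0.0395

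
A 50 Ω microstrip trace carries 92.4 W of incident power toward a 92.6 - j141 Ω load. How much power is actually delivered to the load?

|Γ| = |(42.6 − j141)/(142.6 − j141)| = 0.734
|Γ|² = 0.539
P_refl = |Γ|²·P_inc = 49.8 W, P_del = (1 − |Γ|²)·P_inc = 42.6 W

P_delivered ≈ 42.6 W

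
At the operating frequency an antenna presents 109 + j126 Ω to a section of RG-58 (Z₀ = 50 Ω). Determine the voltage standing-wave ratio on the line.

Γ = (Z_L − Z_0)/(Z_L + Z_0) = (59 + j126)/(159 + j126)
|Γ| = 139/203 = 0.686
VSWR = (1 + |Γ|)/(1 − |Γ|) = 1.69/0.314

VSWR ≈ 5.37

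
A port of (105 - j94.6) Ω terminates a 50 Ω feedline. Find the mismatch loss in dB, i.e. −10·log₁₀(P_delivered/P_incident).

Γ = (55 − j94.6)/(155 − j94.6), |Γ| = 0.603
|Γ|² = 0.363, so P_del/P_inc = 1 − |Γ|² = 0.637
ML = −10·log₁₀(1 − |Γ|²)

mismatch loss ≈ 1.96 dB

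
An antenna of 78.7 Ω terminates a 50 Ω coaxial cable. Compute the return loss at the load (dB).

Γ = (78.7 − 50)/(78.7 + 50) = 0.223
RL = −20·log₁₀|Γ| = −20·log₁₀(0.223)

RL ≈ 13 dB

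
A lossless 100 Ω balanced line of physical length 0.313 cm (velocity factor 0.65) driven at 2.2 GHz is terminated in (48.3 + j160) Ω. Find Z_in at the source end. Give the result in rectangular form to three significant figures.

λ = v/f = 0.65·c / 2.2 GHz = 0.0886 m
βl = 2π·l/λ = 2π × 0.0353 = 12.7°
tan(βl) = tan(12.7°) = 0.226
Z_in = Z_0·(Z_L + jZ_0·tanβl)/(Z_0 + jZ_L·tanβl)
     = 100·(48.3 + j183)/(63.9 + j10.9)

Z_in ≈ 121 + j265 Ω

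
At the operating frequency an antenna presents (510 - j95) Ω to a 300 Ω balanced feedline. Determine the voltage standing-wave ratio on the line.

VSWR ≈ 1.79

Γ = (Z_L − Z_0)/(Z_L + Z_0) = (210 − j95)/(810 − j95)
|Γ| = 230/816 = 0.283
VSWR = (1 + |Γ|)/(1 − |Γ|) = 1.28/0.717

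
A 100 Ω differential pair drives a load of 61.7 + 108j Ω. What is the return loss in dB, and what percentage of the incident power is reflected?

Γ = (-38.3 + j108)/(161.7 + j108), |Γ| = 0.589
RL = −20·log₁₀(0.589) = 4.59 dB
P_refl/P_inc = |Γ|² = 0.347

RL ≈ 4.59 dB; 34.7% of incident power reflected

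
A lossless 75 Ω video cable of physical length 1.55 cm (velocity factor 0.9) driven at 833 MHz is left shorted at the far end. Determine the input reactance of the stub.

X_in ≈ 23.2 Ω (inductive)

λ = v/f = 0.9·c / 833 MHz = 0.324 m
βl = 2π·l/λ = 2π × 0.0478 = 17.2°
tan(βl) = 0.31
For a shorted stub, Z_in = jZ_0·tan(βl)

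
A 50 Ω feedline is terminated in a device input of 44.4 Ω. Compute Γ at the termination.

Γ = (Z_L − Z_0)/(Z_L + Z_0) = (44.4 − 50)/(44.4 + 50) = -5.6/94.4

Γ = -0.0593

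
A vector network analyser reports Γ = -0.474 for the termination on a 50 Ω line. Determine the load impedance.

Z_L ≈ 17.8 Ω

Z_L = Z_0·(1 + Γ)/(1 − Γ) = 50·(0.526)/(1.47)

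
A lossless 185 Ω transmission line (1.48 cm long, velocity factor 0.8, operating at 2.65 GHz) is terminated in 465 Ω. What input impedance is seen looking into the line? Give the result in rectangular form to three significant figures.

Z_in ≈ 95 − j89 Ω

λ = v/f = 0.8·c / 2.65 GHz = 0.0906 m
βl = 2π·l/λ = 2π × 0.163 = 58.8°
tan(βl) = tan(58.8°) = 1.65
Z_in = Z_0·(Z_L + jZ_0·tanβl)/(Z_0 + jZ_L·tanβl)
     = 185·(465 + j306)/(185 + j769)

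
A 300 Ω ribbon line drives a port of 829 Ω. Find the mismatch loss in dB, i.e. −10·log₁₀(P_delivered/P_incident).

Γ = (829 − 300)/(829 + 300) = 0.469
|Γ|² = 0.22, so P_del/P_inc = 1 − |Γ|² = 0.78
ML = −10·log₁₀(1 − |Γ|²)

mismatch loss ≈ 1.08 dB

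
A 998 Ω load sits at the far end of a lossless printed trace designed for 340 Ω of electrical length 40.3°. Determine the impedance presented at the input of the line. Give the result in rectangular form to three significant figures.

tan(βl) = tan(40.3°) = 0.848
Z_in = Z_0·(Z_L + jZ_0·tanβl)/(Z_0 + jZ_L·tanβl)
     = 340·(998 + j288)/(340 + j846)

Z_in ≈ 238 − j305 Ω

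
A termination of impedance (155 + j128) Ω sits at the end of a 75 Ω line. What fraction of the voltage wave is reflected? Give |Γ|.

Γ = (Z_L − Z_0)/(Z_L + Z_0) = (80 + j128)/(230 + j128)
|Γ| = 151/263

|Γ| ≈ 0.573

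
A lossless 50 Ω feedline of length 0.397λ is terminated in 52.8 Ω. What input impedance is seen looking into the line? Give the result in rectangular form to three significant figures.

βl = 2π × 0.397 = 143°
tan(βl) = tan(143°) = -0.756
Z_in = Z_0·(Z_L + jZ_0·tanβl)/(Z_0 + jZ_L·tanβl)
     = 50·(52.8 − j37.8)/(50 − j39.9)

Z_in ≈ 50.7 + j2.66 Ω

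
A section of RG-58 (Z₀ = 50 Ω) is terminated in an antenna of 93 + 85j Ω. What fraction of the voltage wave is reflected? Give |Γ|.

Γ = (Z_L − Z_0)/(Z_L + Z_0) = (43 + j85)/(143 + j85)
|Γ| = 95.3/166

|Γ| ≈ 0.573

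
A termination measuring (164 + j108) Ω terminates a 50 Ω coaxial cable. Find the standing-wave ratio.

VSWR ≈ 4.8

Γ = (Z_L − Z_0)/(Z_L + Z_0) = (114 + j108)/(214 + j108)
|Γ| = 157/240 = 0.655
VSWR = (1 + |Γ|)/(1 − |Γ|) = 1.66/0.345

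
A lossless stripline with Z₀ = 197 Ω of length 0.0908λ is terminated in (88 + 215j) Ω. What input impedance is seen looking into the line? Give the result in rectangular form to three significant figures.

βl = 2π × 0.0908 = 32.7°
tan(βl) = tan(32.7°) = 0.642
Z_in = Z_0·(Z_L + jZ_0·tanβl)/(Z_0 + jZ_L·tanβl)
     = 197·(88 + j341)/(59 + j56.5)

Z_in ≈ 722 + j448 Ω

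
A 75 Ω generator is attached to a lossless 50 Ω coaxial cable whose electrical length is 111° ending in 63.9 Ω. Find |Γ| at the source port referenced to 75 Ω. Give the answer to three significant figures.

|Γ| ≈ 0.297

tan(βl) = -2.61
Z_in = Z_0·(Z_L + jZ_0·tanβl)/(Z_0 + jZ_L·tanβl) = 41.2 + j6.83 Ω
Γ_s = (Z_in − Z_s)/(Z_in + Z_s) = (-33.8 + j6.83)/(116 + j6.83), |Γ_s| = 0.297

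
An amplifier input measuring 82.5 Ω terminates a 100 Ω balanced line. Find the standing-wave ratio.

VSWR ≈ 1.21

For a purely resistive load, VSWR = R_L/Z_0 or Z_0/R_L (whichever > 1) = 100/82.5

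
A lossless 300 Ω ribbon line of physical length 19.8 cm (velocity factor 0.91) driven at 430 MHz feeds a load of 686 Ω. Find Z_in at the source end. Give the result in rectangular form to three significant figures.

λ = v/f = 0.91·c / 430 MHz = 0.635 m
βl = 2π·l/λ = 2π × 0.312 = 112°
tan(βl) = tan(112°) = -2.44
Z_in = Z_0·(Z_L + jZ_0·tanβl)/(Z_0 + jZ_L·tanβl)
     = 300·(686 − j732)/(300 − j1670)

Z_in ≈ 148 + j96.3 Ω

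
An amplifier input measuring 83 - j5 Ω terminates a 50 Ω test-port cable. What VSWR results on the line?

VSWR ≈ 1.67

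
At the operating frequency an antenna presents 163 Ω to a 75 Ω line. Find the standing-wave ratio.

For a purely resistive load, VSWR = R_L/Z_0 or Z_0/R_L (whichever > 1) = 163/75

VSWR ≈ 2.17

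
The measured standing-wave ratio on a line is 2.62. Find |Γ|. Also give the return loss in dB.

|Γ| = (S − 1)/(S + 1) = (2.62 − 1)/(2.62 + 1) = 1.62/3.62
RL = −20·log₁₀|Γ| = −20·log₁₀(0.448)

|Γ| ≈ 0.448; return loss ≈ 6.98 dB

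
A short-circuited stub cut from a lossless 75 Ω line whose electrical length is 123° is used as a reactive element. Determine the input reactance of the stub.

X_in ≈ -115 Ω (capacitive)

tan(βl) = -1.54
For a short-circuited stub, Z_in = jZ_0·tan(βl)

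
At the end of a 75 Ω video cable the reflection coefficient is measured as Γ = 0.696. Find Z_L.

Z_L ≈ 418 Ω

Z_L = Z_0·(1 + Γ)/(1 − Γ) = 75·(1.7)/(0.304)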